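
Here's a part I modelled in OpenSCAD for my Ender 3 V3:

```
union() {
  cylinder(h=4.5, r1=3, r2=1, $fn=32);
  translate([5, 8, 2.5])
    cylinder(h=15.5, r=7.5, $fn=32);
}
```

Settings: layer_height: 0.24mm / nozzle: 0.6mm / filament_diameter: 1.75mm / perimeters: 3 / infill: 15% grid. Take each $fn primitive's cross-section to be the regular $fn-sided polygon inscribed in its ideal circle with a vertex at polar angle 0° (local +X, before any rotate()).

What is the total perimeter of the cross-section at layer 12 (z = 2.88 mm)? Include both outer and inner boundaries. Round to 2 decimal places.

57.84 mm

At z = 2.88 mm: the cone (r1=3→r2=1) has section circumradius 1.720 here — a regular 32-gon (perimeter = 2·32·1.720·sin(180°/32) = 10.79 mm); the cylinder at (5, 8): section is a regular 32-gon, circumradius r=7.5 (perimeter = 2·32·7.500·sin(180°/32) = 47.05 mm); Combining (union): the 2 present regions are separate (no shared area or edge), so areas and boundary lengths simply add and each stays a separate island — boundary = 57.84 mm. Overall, the cross-section has 2 separate islands. Total boundary length (outer) = 57.84 mm.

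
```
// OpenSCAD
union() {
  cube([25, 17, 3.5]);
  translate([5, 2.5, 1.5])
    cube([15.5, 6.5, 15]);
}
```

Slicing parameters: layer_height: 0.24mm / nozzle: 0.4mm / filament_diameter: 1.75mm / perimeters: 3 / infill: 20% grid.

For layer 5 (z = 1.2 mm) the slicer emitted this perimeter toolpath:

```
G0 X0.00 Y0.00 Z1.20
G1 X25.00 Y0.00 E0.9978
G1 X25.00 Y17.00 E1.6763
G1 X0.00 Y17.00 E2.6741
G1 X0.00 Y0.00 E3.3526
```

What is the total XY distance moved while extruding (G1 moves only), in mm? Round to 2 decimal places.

Sum the Euclidean lengths of each G1 segment: total = 84.00 mm.

84.00 mm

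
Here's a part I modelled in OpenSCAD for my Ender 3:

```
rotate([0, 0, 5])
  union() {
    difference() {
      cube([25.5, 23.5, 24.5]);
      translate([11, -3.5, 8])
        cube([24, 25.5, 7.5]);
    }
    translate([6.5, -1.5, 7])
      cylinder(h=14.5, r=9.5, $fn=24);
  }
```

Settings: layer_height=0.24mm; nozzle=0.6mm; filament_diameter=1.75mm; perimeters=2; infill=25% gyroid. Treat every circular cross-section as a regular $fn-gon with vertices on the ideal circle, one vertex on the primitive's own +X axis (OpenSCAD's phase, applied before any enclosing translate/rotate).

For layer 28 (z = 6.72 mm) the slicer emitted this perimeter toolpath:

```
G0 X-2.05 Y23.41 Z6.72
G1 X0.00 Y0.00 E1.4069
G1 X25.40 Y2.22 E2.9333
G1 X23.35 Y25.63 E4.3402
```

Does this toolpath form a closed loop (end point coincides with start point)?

Start point (G0): (-2.05, 23.41). End point (last G1): the path does not return to the start — open.

no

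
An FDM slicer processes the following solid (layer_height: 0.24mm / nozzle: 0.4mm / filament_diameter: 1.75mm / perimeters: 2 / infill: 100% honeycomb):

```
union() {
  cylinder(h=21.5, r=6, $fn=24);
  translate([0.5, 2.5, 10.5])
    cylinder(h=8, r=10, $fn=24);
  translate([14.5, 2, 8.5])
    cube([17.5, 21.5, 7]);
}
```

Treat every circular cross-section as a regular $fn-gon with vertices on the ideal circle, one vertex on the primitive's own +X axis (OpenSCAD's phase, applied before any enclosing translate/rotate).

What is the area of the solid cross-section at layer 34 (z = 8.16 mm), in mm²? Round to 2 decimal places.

111.81 mm²

At z = 8.16 mm: the r=6 cylinder gives a regular 24-gon of circumradius 6 (constant along its height) (area = (24/2)·6.000²·sin(360°/24) = 111.81 mm²); the cylinder at (0.5, 2.5) does not reach this height (z outside [10.5, 18.5]); the cube at (14.5, 2) is not intersected at this z (z outside [8.5, 15.5]); Taking the union: only the r=6 cylinder is present, so the union is just that shape — area = 111.81 mm². Overall, the cross-section is a single solid region. Net area = 111.81 mm².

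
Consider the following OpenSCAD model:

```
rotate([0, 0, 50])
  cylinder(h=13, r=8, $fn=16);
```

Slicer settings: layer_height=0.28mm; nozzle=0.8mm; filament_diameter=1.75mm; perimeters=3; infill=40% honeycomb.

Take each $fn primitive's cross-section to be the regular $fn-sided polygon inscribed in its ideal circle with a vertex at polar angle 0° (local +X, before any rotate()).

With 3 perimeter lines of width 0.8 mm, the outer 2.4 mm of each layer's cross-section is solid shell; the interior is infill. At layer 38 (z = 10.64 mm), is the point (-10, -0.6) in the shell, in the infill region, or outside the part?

At z = 10.64 mm: the r=8 cylinder contributes a regular 16-gon of circumradius 8; (whole slice rotated 50° about Z — lengths, areas and connectivity unchanged). Overall, the cross-section is a single solid region. Undo the 50° rotation: the query point maps to (-6.888, 7.275) in the un-rotated model frame. The nearest boundary edge runs (-3.06, 7.39)→(-5.66, 5.66); distance from the point to it = 2.03 mm. The point is not inside any of the regions above, so it lies outside the cross-section (2.03 mm from the nearest boundary).

outside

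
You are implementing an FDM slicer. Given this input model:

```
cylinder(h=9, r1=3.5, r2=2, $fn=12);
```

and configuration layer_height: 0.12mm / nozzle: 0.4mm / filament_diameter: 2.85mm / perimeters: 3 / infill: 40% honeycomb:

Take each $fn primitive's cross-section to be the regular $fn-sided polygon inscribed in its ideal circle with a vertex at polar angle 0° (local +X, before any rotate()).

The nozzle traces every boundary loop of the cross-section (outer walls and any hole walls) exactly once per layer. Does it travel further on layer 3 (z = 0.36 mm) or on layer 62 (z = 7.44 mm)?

layer 3 (z = 0.36 mm)

Layer 3 (z = 0.36): the cone contributes a regular 12-gon of circumradius 3.440 (interpolated between r1=3.5 and r2=2 at t=0.040) (perimeter = 2·12·3.440·sin(180°/12) = 21.37 mm). So its perimeter = 21.37 mm. Layer 62 (z = 7.44): the cone (r1=3.5→r2=2) has section circumradius 2.260 here — a regular 12-gon (perimeter = 2·12·2.260·sin(180°/12) = 14.04 mm). So its perimeter = 14.04 mm. Layer 3 is larger (21.37 vs 14.04 mm).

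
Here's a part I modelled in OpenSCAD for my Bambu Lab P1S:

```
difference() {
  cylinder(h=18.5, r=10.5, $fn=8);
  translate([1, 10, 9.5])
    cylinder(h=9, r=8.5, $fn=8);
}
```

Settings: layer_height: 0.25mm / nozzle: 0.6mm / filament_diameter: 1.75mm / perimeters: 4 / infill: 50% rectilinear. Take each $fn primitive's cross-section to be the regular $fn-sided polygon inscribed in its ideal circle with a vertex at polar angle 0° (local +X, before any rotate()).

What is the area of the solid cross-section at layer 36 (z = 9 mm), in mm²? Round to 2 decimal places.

311.83 mm²

At z = 9 mm: the r=10.5 cylinder contributes a regular 8-gon of circumradius 10.5 (area = (8/2)·10.500²·sin(360°/8) = 311.83 mm²); the cylinder at (1, 10) is absent (z outside [9.5, 18.5]); After the difference (first − rest): none of the subtracted shapes is present at this height, so the r=10.5 cylinder is unchanged — area = 311.83 mm². Overall, the cross-section is a single solid region. Net area = 311.83 mm².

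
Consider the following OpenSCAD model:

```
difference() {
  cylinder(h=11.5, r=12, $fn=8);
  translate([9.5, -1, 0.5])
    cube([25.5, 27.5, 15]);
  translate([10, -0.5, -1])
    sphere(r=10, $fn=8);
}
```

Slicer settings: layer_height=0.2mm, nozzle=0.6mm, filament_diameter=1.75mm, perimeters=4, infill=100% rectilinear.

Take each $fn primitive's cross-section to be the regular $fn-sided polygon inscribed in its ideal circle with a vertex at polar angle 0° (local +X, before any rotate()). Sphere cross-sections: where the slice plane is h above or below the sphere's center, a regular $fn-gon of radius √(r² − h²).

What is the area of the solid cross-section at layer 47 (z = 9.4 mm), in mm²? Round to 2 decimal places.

397.46 mm²

At z = 9.4 mm: the r=12 cylinder gives a regular 8-gon of circumradius 12 (constant along its height) (area = (8/2)·12.000²·sin(360°/8) = 407.29 mm²); the 25.5×27.5 cube at (9.5, -1) contributes its full rectangle (area 701.25 mm²); the sphere at (10, -0.5) does not reach this height (|z−center|=10.400 > r=10); Taking the first minus the rest: starting from the r=12 cylinder (407.29 mm²), the 25.5×27.5 cube at (9.5, -1) partially overlaps it — only the 9.84 mm² overlap (of its 701.25 mm²) is removed, clipping the outline — area = 397.46 mm². Overall, the cross-section is a single solid region. Net area = 397.46 mm².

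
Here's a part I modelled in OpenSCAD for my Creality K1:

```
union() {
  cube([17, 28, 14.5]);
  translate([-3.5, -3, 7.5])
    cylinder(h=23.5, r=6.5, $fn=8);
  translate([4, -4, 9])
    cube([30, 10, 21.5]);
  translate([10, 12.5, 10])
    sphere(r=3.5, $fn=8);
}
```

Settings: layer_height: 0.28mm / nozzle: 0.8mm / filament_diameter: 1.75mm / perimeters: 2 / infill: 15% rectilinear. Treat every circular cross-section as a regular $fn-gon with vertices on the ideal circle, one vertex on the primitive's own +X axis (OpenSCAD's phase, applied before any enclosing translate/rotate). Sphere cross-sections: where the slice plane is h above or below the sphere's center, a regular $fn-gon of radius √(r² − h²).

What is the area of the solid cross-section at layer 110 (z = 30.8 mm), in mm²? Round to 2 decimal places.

119.50 mm²

At z = 30.8 mm: the cube does not reach this height (z outside [0, 14.5]); the r=6.5 cylinder at (-3.5, -3) gives a regular 8-gon of circumradius 6.5 (constant along its height) (area = (8/2)·6.500²·sin(360°/8) = 119.50 mm²); the cube at (4, -4) is not intersected at this z (z outside [9, 30.5]); the sphere at (10, 12.5) does not reach this height (|z−center|=20.800 > r=3.5); Combining (union): only the r=6.5 cylinder at (-3.5, -3) is present, so the union is just that shape — area = 119.50 mm². Overall, the cross-section is a single solid region. Net area = 119.50 mm².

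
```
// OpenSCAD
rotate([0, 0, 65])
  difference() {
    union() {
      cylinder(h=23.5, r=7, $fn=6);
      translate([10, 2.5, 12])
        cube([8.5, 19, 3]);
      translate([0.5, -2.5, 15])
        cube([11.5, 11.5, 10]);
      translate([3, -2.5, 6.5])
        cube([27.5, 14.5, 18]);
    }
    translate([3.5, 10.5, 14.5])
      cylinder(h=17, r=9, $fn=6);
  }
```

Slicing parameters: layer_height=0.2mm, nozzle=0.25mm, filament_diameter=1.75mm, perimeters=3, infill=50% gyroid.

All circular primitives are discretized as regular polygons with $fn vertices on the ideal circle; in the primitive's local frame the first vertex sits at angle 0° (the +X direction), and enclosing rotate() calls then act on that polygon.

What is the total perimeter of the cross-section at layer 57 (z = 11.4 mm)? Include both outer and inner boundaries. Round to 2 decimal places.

104.49 mm

At z = 11.4 mm: the r=7 cylinder gives a regular 6-gon of circumradius 7 (constant along its height) (perimeter = 2·6·7.000·sin(180°/6) = 42.00 mm); the cube at (10, 2.5) is absent (z outside [12, 15]); the cube at (0.5, -2.5) is absent (z outside [15, 25]); the cube at (3, -2.5) (footprint 27.5×14.5) is included at this height (perimeter 84.00 mm); Taking the union: the regions partially overlap (shared area 21.84 mm²), so the edge portions inside another operand are dropped and the merged outline is re-measured after clipping — boundary = 104.49 mm; the cylinder at (3.5, 10.5) is not intersected at this z (z outside [14.5, 31.5]); Subtracting the remaining from the first: none of the subtracted shapes is present at this height, so that combined region is unchanged — boundary = 104.49 mm; (whole slice rotated 65° about Z — lengths, areas and connectivity unchanged). Overall, the cross-section is a single solid region. Total boundary length (outer) = 104.49 mm.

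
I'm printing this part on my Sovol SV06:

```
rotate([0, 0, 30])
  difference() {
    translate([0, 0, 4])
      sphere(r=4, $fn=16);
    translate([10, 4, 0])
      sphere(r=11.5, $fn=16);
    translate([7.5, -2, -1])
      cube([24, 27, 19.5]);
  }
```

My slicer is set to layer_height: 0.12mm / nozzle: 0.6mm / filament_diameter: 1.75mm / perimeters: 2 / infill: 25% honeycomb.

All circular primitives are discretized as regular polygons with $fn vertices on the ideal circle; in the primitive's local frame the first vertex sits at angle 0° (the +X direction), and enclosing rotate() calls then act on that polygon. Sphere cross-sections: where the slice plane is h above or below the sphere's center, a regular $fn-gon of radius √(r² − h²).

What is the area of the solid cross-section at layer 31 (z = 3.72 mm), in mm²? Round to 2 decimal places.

At z = 3.72 mm: the r=4 sphere slices to a regular 16-gon of circumradius 3.990 (√(r²−h²) with h=0.28 from center) (area = (16/2)·3.990²·sin(360°/16) = 48.74 mm²); the sphere at (10, 4): section is a regular 16-gon, circumradius = √(r²−h²) = √(11.5²−3.72²) = 10.882 (area = (16/2)·10.882²·sin(360°/16) = 362.51 mm²); the cube at (7.5, -2) is present — its section is the full 24×27 rectangle (area 648.00 mm²); After the difference (first − rest): starting from the r=4 sphere (48.74 mm²), the r=11.5 sphere at (10, 4) partially overlaps it — only the 22.19 mm² overlap (of its 362.51 mm²) is removed, clipping the outline; the 24×27 cube at (7.5, -2) misses the remaining region (no effect) — area = 26.56 mm²; (rotated 30° about Z; rotation is an isometry so areas/perimeters/island counts are preserved). Overall, the cross-section is a single solid region. Net area = 26.56 mm².

26.56 mm²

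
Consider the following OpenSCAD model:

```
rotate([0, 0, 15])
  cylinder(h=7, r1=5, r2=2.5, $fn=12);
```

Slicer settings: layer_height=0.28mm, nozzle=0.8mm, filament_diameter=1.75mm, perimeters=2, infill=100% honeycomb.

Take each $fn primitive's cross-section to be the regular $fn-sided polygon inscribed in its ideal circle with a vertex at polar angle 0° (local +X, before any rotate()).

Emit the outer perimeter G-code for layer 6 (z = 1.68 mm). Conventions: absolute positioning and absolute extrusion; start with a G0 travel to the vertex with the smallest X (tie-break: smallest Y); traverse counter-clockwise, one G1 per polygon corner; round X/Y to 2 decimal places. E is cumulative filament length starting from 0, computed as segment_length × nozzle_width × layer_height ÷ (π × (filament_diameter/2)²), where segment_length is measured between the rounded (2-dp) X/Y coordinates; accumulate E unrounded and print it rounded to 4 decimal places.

At z = 1.68 mm: the cone contributes a regular 12-gon of circumradius 4.400 (interpolated between r1=5 and r2=2.5 at t=0.240); (whole slice rotated 15° about Z — lengths, areas and connectivity unchanged). The outline is a single polygon with 12 vertices. Extrusion per mm of travel: 0.8 × 0.28 / (π × 0.875²) = 0.093128. Accumulating E over each segment gives final E = 2.5451.

G0 X-4.25 Y-1.14 Z1.68
G1 X-3.11 Y-3.11 E0.2120
G1 X-1.14 Y-4.25 E0.4239
G1 X1.14 Y-4.25 E0.6363
G1 X3.11 Y-3.11 E0.8482
G1 X4.25 Y-1.14 E1.0602
G1 X4.25 Y1.14 E1.2725
G1 X3.11 Y3.11 E1.4845
G1 X1.14 Y4.25 E1.6965
G1 X-1.14 Y4.25 E1.9088
G1 X-3.11 Y3.11 E2.1208
G1 X-4.25 Y1.14 E2.3327
G1 X-4.25 Y-1.14 E2.5451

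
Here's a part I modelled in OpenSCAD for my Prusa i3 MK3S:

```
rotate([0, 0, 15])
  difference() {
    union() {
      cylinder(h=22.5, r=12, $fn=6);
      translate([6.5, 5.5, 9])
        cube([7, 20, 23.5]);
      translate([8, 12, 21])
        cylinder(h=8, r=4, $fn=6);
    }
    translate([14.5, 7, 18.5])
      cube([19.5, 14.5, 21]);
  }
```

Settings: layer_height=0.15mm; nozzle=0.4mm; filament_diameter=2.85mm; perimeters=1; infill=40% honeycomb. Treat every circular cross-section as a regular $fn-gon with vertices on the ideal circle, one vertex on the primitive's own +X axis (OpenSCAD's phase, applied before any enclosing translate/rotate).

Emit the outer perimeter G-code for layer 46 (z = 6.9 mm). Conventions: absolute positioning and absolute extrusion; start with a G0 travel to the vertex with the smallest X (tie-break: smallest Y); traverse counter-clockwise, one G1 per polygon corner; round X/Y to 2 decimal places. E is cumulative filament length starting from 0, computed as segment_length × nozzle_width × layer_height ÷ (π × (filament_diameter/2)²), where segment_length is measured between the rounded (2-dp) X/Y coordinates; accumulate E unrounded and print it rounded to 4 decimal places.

G0 X-11.59 Y-3.11 Z6.90
G1 X-3.11 Y-11.59 E0.1128
G1 X8.49 Y-8.49 E0.2257
G1 X11.59 Y3.11 E0.3387
G1 X3.11 Y11.59 E0.4514
G1 X-8.49 Y8.49 E0.5644
G1 X-11.59 Y-3.11 E0.6773

At z = 6.9 mm: the cylinder: section is a regular 6-gon, circumradius r=12; the cube at (6.5, 5.5) does not reach this height (z outside [9, 32.5]); the cylinder at (8, 12) is not intersected at this z (z outside [21, 29]); Merging all regions: only the r=12 cylinder is present, so the union is just that shape — 1 connected region; the cube at (14.5, 7) is not intersected at this z (z outside [18.5, 39.5]); After the difference (first − rest): none of the subtracted shapes is present at this height, so that combined region is unchanged — 1 connected region; (rotated 15° about Z; rotation is an isometry so areas/perimeters/island counts are preserved). The outline is a single polygon with 6 vertices. Extrusion per mm of travel: 0.4 × 0.15 / (π × 1.425²) = 0.009405. Accumulating E over each segment gives final E = 0.6773.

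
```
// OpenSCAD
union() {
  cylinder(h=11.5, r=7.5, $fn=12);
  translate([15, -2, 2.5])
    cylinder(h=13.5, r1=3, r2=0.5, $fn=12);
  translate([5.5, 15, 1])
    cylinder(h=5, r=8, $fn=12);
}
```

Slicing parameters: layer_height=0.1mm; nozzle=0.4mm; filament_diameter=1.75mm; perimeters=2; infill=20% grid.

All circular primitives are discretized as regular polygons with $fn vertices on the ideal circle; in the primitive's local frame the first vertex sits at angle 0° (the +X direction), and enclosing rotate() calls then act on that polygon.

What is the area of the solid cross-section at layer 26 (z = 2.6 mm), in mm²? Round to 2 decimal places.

387.42 mm²

At z = 2.6 mm: the cylinder: section is a regular 12-gon, circumradius r=7.5 (area = (12/2)·7.500²·sin(360°/12) = 168.75 mm²); the cone at (15, -2) (r1=3→r2=0.5) has section circumradius 2.981 here — a regular 12-gon (area = (12/2)·2.981²·sin(360°/12) = 26.67 mm²); the r=8 cylinder at (5.5, 15) gives a regular 12-gon of circumradius 8 (constant along its height) (area = (12/2)·8.000²·sin(360°/12) = 192.00 mm²); Merging all regions: the 3 present regions are separate (no shared area or edge), so areas and boundary lengths simply add and each stays a separate island — area = 387.42 mm². Overall, the cross-section has 3 separate islands. Net area = 387.42 mm².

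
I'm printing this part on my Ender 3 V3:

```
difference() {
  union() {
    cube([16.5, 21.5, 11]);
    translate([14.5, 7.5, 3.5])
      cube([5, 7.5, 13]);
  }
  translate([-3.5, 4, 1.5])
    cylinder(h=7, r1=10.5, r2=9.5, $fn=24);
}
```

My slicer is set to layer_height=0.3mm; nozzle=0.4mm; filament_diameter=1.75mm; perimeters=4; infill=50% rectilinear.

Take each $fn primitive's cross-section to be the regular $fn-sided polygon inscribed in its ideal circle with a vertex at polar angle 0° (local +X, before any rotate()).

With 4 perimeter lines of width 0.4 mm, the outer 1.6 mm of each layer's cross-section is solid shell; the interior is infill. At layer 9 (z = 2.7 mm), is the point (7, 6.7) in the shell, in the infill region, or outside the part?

shell

At z = 2.7 mm: the cube is present — its section is the full 16.5×21.5 rectangle; the cube at (14.5, 7.5) is absent (z outside [3.5, 16.5]); Taking the union: only the 16.5×21.5 cube is present, so the union is just that shape — 1 connected region; the cone at (-3.5, 4): at t=0.171 of its height the radius interpolates to r₁+(r₂−r₁)t = 10.329, giving a regular 24-gon of that circumradius; Subtracting the remaining from the first: starting from that combined region, the cone at (-3.5, 4) partially overlaps it — only the 73.60 mm² overlap (of its 331.33 mm²) is removed, clipping the outline — 1 connected region. Overall, the cross-section is a single solid region. The nearest boundary edge runs (6.83, 4.00)→(6.48, 6.67); distance from the point to it = 0.52 mm. The point is inside the cross-section, 0.52 mm from the nearest boundary — within the 1.6 mm shell band (4 × 0.4).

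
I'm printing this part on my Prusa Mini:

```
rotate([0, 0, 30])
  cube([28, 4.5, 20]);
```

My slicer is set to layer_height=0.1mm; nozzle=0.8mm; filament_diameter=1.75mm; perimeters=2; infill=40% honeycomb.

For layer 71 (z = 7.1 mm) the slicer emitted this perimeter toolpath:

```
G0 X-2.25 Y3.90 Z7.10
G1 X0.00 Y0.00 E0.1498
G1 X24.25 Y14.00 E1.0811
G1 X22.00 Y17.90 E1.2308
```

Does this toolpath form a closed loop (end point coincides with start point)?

no

Start point (G0): (-2.25, 3.90). End point (last G1): the path does not return to the start — open.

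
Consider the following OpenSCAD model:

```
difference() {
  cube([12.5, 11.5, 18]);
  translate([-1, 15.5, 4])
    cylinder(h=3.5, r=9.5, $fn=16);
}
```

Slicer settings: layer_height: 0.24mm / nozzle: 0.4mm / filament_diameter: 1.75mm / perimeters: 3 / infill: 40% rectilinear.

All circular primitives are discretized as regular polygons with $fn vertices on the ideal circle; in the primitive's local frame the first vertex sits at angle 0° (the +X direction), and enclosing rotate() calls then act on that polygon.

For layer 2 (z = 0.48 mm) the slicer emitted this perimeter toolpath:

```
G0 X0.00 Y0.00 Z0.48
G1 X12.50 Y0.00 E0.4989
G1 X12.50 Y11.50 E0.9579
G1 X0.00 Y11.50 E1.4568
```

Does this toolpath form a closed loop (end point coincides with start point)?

no

Start point (G0): (0.00, 0.00). End point (last G1): the path does not return to the start — open.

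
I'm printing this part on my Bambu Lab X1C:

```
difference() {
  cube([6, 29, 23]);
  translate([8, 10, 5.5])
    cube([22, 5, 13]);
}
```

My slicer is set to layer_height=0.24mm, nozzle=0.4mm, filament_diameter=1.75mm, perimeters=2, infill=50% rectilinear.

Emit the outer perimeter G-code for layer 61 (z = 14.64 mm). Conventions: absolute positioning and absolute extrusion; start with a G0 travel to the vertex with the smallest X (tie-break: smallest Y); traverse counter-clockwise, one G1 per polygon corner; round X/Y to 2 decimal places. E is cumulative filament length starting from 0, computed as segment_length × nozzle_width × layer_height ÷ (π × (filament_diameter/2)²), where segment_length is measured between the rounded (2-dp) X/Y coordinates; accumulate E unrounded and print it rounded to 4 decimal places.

At z = 14.64 mm: the cube (footprint 6×29) is included at this height; the 22×5 cube at (8, 10) contributes its full rectangle; After the difference (first − rest): starting from the 6×29 cube, the 22×5 cube at (8, 10) misses the remaining region (no effect) — 1 connected region. The outline is a single polygon with 4 vertices. Extrusion per mm of travel: 0.4 × 0.24 / (π × 0.875²) = 0.039912. Accumulating E over each segment gives final E = 2.7939.

G0 X0.00 Y0.00 Z14.64
G1 X6.00 Y0.00 E0.2395
G1 X6.00 Y29.00 E1.3969
G1 X0.00 Y29.00 E1.6364
G1 X0.00 Y0.00 E2.7939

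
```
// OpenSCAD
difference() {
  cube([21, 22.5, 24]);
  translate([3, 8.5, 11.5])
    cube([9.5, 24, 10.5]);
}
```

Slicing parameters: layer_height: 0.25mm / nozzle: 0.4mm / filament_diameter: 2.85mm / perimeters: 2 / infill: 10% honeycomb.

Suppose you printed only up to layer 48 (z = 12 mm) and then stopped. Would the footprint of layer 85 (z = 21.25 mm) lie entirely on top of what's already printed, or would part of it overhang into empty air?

entirely on top

Compare the two slices. At z = 12: the cube (footprint 21×22.5) is included at this height (area 472.50 mm²); the 9.5×24 cube at (3, 8.5) contributes its full rectangle (area 228.00 mm²); Taking the first minus the rest: starting from the 21×22.5 cube (472.50 mm²), the 9.5×24 cube at (3, 8.5) partially overlaps it — only the 133.00 mm² overlap (of its 228.00 mm²) is removed, clipping the outline — area = 339.50 mm². At z = 21.25: the cube (footprint 21×22.5) is included at this height (area 472.50 mm²); the 9.5×24 cube at (3, 8.5) contributes its full rectangle (area 228.00 mm²); Subtracting the remaining from the first: starting from the 21×22.5 cube (472.50 mm²), the 9.5×24 cube at (3, 8.5) partially overlaps it — only the 133.00 mm² overlap (of its 228.00 mm²) is removed, clipping the outline — area = 339.50 mm². Checking containment: the cross-section at z = 21.25 is a subset of the cross-section at z = 12.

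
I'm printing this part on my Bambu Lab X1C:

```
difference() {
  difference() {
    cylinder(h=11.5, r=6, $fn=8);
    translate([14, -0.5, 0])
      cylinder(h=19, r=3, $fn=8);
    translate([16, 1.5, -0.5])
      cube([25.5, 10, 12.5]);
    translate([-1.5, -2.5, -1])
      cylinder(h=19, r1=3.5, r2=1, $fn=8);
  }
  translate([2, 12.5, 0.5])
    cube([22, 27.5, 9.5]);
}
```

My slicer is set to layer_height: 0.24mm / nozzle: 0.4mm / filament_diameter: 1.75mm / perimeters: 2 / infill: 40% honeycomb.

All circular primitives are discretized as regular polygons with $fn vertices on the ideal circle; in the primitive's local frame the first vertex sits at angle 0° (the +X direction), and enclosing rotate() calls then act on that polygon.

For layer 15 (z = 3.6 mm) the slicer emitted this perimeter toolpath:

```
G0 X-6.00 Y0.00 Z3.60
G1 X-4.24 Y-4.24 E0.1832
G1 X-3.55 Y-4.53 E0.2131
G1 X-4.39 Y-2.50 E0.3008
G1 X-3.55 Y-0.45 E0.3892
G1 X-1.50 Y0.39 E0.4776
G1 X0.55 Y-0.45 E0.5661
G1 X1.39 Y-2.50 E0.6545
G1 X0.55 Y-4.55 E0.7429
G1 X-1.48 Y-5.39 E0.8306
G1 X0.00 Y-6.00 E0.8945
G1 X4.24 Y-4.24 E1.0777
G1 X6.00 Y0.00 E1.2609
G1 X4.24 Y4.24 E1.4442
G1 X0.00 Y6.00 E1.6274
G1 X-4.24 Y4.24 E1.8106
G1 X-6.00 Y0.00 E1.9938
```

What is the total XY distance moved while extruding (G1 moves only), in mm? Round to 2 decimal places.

49.96 mm

Sum the Euclidean lengths of each G1 segment: total = 49.96 mm.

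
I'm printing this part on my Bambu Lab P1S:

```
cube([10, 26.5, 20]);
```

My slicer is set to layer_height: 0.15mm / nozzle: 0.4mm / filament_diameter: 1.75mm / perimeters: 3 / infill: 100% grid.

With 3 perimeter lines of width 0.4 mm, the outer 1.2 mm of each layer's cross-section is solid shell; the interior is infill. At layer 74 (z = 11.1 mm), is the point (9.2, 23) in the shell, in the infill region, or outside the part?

shell

At z = 11.1 mm: the cube is present — its section is the full 10×26.5 rectangle. Overall, the cross-section is a single solid region. The nearest boundary edge runs (10.00, 0.00)→(10.00, 26.50); distance from the point to it = 0.80 mm. The point is inside the cross-section, 0.80 mm from the nearest boundary — within the 1.2 mm shell band (3 × 0.4).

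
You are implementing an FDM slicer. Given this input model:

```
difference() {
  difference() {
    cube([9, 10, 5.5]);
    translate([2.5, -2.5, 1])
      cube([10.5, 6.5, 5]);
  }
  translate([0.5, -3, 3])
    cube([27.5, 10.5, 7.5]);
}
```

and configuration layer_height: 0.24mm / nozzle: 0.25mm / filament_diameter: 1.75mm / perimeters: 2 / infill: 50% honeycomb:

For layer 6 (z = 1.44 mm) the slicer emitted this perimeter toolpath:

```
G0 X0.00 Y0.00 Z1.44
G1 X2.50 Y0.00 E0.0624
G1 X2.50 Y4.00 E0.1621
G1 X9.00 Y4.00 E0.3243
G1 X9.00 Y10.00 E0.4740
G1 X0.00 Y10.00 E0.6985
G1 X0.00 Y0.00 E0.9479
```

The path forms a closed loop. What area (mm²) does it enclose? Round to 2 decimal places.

64.00 mm²

Apply the shoelace formula to the sequence of (X, Y) vertices; enclosed area = 64.00 mm².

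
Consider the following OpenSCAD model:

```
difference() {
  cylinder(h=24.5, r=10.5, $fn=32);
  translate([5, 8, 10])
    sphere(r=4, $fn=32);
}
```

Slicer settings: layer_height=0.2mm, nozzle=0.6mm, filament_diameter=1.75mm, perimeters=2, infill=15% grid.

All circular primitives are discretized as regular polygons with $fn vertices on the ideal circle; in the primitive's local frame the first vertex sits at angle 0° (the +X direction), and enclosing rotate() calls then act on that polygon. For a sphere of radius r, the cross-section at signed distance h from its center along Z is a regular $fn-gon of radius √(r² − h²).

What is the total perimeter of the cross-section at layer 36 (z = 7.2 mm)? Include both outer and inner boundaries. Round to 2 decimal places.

70.51 mm

At z = 7.2 mm: the cylinder: section is a regular 32-gon, circumradius r=10.5 (perimeter = 2·32·10.500·sin(180°/32) = 65.87 mm); the r=4 sphere at (5, 8) slices to a regular 32-gon of circumradius 2.857 (√(r²−h²) with h=2.8 from center) (perimeter = 2·32·2.857·sin(180°/32) = 17.92 mm); Taking the first minus the rest: starting from the r=10.5 cylinder, the r=4 sphere at (5, 8) partially overlaps it — only the 17.84 mm² overlap (of its 25.47 mm²) is removed, clipping the outline — boundary = 70.51 mm. Overall, the cross-section is a single solid region. Total boundary length (outer) = 70.51 mm.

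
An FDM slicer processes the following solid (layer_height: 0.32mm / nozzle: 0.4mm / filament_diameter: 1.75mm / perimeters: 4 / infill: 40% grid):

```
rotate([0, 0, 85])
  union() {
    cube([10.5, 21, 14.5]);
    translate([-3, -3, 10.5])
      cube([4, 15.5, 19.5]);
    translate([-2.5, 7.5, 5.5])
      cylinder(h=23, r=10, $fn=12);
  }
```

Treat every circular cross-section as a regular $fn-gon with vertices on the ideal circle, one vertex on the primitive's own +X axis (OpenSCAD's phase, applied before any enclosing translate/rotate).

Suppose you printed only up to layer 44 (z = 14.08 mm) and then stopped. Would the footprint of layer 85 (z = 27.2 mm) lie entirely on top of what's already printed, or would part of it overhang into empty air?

Compare the two slices. At z = 14.08: the cube (footprint 10.5×21) is included at this height (area 220.50 mm²); the cube at (-3, -3) (footprint 4×15.5) is included at this height (area 62.00 mm²); the cylinder at (-2.5, 7.5): section is a regular 12-gon, circumradius r=10 (area = (12/2)·10.000²·sin(360°/12) = 300.00 mm²); Combining (union): the regions partially overlap — summed areas 582.50 mm² minus the doubly-counted overlap 155.59 mm² gives 426.91 mm² — area = 426.91 mm²; (rotated 85° about Z; rotation is an isometry so areas/perimeters/island counts are preserved). At z = 27.2: the cube is absent (z outside [0, 14.5]); the cube at (-3, -3) is present — its section is the full 4×15.5 rectangle (area 62.00 mm²); the cylinder at (-2.5, 7.5): section is a regular 12-gon, circumradius r=10 (area = (12/2)·10.000²·sin(360°/12) = 300.00 mm²); Taking the union: the regions partially overlap — summed areas 362.00 mm² minus the doubly-counted overlap 58.33 mm² gives 303.67 mm² — area = 303.67 mm²; (rotated 85° about Z; rotation is an isometry so areas/perimeters/island counts are preserved). Checking containment: the cross-section at z = 27.2 is a subset of the cross-section at z = 14.08.

entirely on top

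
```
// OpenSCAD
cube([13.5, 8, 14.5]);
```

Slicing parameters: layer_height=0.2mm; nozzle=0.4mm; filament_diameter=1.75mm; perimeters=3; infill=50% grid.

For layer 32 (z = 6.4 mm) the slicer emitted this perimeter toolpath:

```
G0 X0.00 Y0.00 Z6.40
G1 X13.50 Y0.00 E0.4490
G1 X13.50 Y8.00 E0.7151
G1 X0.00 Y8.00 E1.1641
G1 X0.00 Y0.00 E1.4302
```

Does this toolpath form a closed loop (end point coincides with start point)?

Start point (G0): (0.00, 0.00). End point (last G1): the path returns to the start — closed.

yes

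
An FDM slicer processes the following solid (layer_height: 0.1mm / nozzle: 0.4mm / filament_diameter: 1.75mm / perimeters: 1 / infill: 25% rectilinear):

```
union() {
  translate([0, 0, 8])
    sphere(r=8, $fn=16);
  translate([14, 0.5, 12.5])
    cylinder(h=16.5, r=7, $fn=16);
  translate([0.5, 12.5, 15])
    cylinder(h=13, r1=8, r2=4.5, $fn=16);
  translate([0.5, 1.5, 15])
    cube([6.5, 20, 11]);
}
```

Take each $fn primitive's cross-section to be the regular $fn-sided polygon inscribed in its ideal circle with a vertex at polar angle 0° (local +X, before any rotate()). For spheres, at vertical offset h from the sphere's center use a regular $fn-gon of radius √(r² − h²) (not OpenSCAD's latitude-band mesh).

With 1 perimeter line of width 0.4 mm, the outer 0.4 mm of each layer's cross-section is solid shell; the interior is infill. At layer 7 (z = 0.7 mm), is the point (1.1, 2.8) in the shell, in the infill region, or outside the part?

At z = 0.7 mm: the sphere: section is a regular 16-gon, circumradius = √(r²−h²) = √(8²−7.3²) = 3.273; the cylinder at (14, 0.5) is not intersected at this z (z outside [12.5, 29]); the cone at (0.5, 12.5) is not intersected at this z (z outside [15, 28]); the cube at (0.5, 1.5) does not reach this height (z outside [15, 26]); Merging all regions: only the r=8 sphere is present, so the union is just that shape — 1 connected region. Overall, the cross-section is a single solid region. The nearest boundary edge runs (1.25, 3.02)→(0.00, 3.27); distance from the point to it = 0.25 mm. The point is inside the cross-section, 0.25 mm from the nearest boundary — within the 0.4 mm shell band (1 × 0.4).

shell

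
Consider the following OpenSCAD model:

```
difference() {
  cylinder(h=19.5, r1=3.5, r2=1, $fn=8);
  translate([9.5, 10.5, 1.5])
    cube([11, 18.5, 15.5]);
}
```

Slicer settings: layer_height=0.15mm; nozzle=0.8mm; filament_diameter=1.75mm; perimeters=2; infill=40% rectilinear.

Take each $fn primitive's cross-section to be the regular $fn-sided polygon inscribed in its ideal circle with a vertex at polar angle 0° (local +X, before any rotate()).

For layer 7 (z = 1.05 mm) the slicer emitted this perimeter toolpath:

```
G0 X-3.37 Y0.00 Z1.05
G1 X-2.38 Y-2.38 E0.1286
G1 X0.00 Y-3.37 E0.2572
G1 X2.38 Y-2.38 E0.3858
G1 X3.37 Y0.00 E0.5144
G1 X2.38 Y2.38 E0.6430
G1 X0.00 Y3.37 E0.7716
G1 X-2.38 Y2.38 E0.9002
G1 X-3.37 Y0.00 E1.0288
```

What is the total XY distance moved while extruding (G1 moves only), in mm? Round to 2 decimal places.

20.62 mm

Sum the Euclidean lengths of each G1 segment: total = 20.62 mm.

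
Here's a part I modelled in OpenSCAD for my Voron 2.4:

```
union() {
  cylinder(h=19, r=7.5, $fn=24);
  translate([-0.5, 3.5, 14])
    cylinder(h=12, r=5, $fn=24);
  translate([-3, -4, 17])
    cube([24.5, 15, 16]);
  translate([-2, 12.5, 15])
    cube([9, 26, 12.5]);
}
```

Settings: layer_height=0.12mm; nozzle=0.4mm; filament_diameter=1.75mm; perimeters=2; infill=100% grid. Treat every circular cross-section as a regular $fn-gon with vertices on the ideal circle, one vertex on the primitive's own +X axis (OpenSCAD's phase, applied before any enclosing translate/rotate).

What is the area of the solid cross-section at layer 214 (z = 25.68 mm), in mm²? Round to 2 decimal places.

At z = 25.68 mm: the cylinder is absent (z outside [0, 19]); the cylinder at (-0.5, 3.5): section is a regular 24-gon, circumradius r=5 (area = (24/2)·5.000²·sin(360°/24) = 77.65 mm²); the cube at (-3, -4) (footprint 24.5×15) is included at this height (area 367.50 mm²); the cube at (-2, 12.5) is present — its section is the full 9×26 rectangle (area 234.00 mm²); Combining (union): the regions partially overlap — summed areas 679.15 mm² minus the doubly-counted overlap 62.59 mm² gives 616.56 mm² — area = 616.56 mm². Overall, the cross-section has 2 separate islands. Net area = 616.56 mm².

616.56 mm²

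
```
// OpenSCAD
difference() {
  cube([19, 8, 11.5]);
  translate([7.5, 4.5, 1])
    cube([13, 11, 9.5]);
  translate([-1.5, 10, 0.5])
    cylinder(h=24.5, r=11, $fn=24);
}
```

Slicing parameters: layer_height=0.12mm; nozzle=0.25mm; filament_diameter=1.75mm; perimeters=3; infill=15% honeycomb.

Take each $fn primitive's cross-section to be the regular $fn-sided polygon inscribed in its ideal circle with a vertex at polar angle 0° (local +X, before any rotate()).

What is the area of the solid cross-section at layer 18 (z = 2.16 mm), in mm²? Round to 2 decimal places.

At z = 2.16 mm: the cube is present — its section is the full 19×8 rectangle (area 152.00 mm²); the cube at (7.5, 4.5) is present — its section is the full 13×11 rectangle (area 143.00 mm²); the cylinder at (-1.5, 10): section is a regular 24-gon, circumradius r=11 (area = (24/2)·11.000²·sin(360°/24) = 375.81 mm²); Subtracting the remaining from the first: starting from the 19×8 cube (152.00 mm²), the 13×11 cube at (7.5, 4.5) partially overlaps it — only the 40.25 mm² overlap (of its 143.00 mm²) is removed, clipping the outline; the r=11 cylinder at (-1.5, 10) partially overlaps it — only the 53.15 mm² overlap (of its 375.81 mm²) is removed, clipping the outline — area = 58.60 mm². Overall, the cross-section is a single solid region. Net area = 58.60 mm².

58.60 mm²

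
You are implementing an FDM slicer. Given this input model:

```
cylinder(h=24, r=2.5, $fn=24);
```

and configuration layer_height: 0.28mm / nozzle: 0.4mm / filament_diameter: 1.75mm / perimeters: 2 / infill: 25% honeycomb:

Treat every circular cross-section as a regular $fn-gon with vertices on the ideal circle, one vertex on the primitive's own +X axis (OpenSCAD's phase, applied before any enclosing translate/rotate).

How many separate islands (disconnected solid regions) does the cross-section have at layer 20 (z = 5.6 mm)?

1

At z = 5.6 mm: the r=2.5 cylinder contributes a regular 24-gon of circumradius 2.5. Overall, the cross-section is a single solid region. Island count = 1.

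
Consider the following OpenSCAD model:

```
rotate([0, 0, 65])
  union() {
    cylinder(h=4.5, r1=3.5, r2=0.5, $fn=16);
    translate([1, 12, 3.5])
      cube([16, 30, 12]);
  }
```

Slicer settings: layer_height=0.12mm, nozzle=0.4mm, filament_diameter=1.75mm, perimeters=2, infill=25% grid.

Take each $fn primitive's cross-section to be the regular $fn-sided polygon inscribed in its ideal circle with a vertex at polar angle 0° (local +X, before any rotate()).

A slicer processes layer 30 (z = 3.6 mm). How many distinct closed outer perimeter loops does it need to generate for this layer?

2

At z = 3.6 mm: the cone: at t=0.800 of its height the radius interpolates to r₁+(r₂−r₁)t = 1.100, giving a regular 16-gon of that circumradius; the cube at (1, 12) is present — its section is the full 16×30 rectangle; Merging all regions: the 2 present regions are separate (no shared area or edge), so areas and boundary lengths simply add and each stays a separate island — 2 connected regions; (rotated 65° about Z; rotation is an isometry so areas/perimeters/island counts are preserved). The result has 2 disconnected regions.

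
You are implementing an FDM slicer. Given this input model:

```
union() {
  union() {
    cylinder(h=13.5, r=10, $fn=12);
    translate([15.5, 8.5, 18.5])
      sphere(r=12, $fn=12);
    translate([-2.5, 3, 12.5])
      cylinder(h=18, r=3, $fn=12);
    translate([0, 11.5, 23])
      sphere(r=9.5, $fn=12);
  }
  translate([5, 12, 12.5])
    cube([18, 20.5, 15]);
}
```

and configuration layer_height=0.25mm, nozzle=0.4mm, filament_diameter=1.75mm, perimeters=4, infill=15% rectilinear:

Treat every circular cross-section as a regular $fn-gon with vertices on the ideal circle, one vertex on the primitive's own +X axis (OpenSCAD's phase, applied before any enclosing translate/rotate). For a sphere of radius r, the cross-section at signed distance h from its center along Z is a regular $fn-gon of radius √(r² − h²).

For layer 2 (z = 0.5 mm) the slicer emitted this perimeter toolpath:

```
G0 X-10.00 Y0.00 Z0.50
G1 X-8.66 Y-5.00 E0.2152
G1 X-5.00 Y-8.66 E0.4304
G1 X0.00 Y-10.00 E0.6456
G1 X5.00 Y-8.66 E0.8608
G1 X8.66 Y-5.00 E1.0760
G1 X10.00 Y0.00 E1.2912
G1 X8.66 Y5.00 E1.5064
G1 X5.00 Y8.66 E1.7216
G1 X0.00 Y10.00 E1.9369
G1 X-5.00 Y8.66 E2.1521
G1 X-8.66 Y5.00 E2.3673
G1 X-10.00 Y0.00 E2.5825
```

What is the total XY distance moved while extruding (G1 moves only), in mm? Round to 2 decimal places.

62.12 mm

Sum the Euclidean lengths of each G1 segment: total = 62.12 mm.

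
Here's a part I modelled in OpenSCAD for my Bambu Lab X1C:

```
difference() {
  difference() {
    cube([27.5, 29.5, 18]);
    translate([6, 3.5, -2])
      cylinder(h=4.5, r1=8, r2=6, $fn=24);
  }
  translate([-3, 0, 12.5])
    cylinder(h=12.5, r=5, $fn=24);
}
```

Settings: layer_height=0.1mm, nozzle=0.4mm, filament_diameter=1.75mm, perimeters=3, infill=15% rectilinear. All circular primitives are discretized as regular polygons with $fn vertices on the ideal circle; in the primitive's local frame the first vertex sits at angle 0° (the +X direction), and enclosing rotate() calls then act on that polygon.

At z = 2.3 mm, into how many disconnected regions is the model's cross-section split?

At z = 2.3 mm: the cube (footprint 27.5×29.5) is included at this height; the cone at (6, 3.5) (r1=8→r2=6) has section circumradius 6.089 here — a regular 24-gon; Taking the first minus the rest: starting from the 27.5×29.5 cube, the cone at (6, 3.5) partially overlaps it — only the 97.40 mm² overlap (of its 115.15 mm²) is removed, clipping the outline — 2 connected regions; the cylinder at (-3, 0) is absent (z outside [12.5, 25]); Subtracting the remaining from the first: none of the subtracted shapes is present at this height, so the result so far is unchanged — 2 connected regions. The result has 2 disconnected regions.

2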